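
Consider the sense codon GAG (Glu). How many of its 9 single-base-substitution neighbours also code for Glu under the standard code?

Position 1: none → 0 synonymous.
Position 2: none → 0 synonymous.
Position 3: GAA → 1 synonymous.
Total: 0 + 0 + 1 = 1.

1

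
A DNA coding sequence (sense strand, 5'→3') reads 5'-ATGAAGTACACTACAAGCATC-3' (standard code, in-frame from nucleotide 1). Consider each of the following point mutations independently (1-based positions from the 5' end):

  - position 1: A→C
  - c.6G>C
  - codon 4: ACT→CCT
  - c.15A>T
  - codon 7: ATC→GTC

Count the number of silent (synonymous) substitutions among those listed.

Codon 1: ATG (Met) → CTG (Leu) — missense.
Codon 2: AAG (Lys) → AAC (Asn) — missense.
Codon 4: ACT (Thr) → CCT (Pro) — missense.
Codon 5: ACA (Thr) → ACT (Thr) — synonymous.
Codon 7: ATC (Ile) → GTC (Val) — missense.
Synonymous: 1 of 5.

1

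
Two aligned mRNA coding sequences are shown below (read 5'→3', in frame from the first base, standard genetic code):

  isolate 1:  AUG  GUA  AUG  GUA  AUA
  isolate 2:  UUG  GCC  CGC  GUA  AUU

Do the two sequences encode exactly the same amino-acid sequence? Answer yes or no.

Codon 1: AUG Met / UUG Leu — nonsynonymous.
Codon 2: GUA Val / GCC Ala — nonsynonymous.
Codon 3: AUG Met / CGC Arg — nonsynonymous.
Codon 4: GUA Val / GUA Val — identical.
Codon 5: AUA Ile / AUU Ile — synonymous.
Nonsynonymous differences: 3 → different protein.

no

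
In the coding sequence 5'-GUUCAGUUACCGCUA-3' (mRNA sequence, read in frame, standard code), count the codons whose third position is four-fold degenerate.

3

Codon 1 GUU (Val): third position 4-fold.
Codon 2 CAG (Gln): third position 2-fold.
Codon 3 UUA (Leu): third position 2-fold.
Codon 4 CCG (Pro): third position 4-fold.
Codon 5 CUA (Leu): third position 4-fold.
Four-fold degenerate third positions: 3.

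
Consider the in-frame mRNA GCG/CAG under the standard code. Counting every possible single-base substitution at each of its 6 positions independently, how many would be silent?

Codon 1 (GCG, Ala): 3 synonymous substitutions.
Codon 2 (CAG, Gln): 1 synonymous substitution.
Total: 3 + 1 = 4.

4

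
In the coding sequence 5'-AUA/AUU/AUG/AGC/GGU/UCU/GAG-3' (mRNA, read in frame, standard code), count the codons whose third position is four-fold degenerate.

2

Codon 1 AUA (Ile): third position 3-fold.
Codon 2 AUU (Ile): third position 3-fold.
Codon 3 AUG (Met): third position 1-fold.
Codon 4 AGC (Ser): third position 2-fold.
Codon 5 GGU (Gly): third position 4-fold.
Codon 6 UCU (Ser): third position 4-fold.
Codon 7 GAG (Glu): third position 2-fold.
Four-fold degenerate third positions: 2.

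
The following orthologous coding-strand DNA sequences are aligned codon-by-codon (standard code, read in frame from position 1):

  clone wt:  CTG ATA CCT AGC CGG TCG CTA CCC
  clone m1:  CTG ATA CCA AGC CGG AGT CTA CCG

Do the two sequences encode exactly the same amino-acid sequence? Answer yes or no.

yes

Codon 1: CTG Leu / CTG Leu — identical.
Codon 2: ATA Ile / ATA Ile — identical.
Codon 3: CCT Pro / CCA Pro — synonymous.
Codon 4: AGC Ser / AGC Ser — identical.
Codon 5: CGG Arg / CGG Arg — identical.
Codon 6: TCG Ser / AGT Ser — synonymous.
Codon 7: CTA Leu / CTA Leu — identical.
Codon 8: CCC Pro / CCG Pro — synonymous.
Nonsynonymous differences: 0 → same protein.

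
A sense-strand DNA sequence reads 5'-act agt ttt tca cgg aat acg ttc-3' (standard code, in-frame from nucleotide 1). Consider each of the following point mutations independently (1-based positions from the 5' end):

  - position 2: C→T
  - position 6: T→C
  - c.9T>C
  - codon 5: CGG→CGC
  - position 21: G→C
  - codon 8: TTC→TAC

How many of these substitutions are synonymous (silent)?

4

Codon 1: ACT (Thr) → ATT (Ile) — missense.
Codon 2: AGT (Ser) → AGC (Ser) — synonymous.
Codon 3: TTT (Phe) → TTC (Phe) — synonymous.
Codon 5: CGG (Arg) → CGC (Arg) — synonymous.
Codon 7: ACG (Thr) → ACC (Thr) — synonymous.
Codon 8: TTC (Phe) → TAC (Tyr) — missense.
Synonymous: 4 of 6.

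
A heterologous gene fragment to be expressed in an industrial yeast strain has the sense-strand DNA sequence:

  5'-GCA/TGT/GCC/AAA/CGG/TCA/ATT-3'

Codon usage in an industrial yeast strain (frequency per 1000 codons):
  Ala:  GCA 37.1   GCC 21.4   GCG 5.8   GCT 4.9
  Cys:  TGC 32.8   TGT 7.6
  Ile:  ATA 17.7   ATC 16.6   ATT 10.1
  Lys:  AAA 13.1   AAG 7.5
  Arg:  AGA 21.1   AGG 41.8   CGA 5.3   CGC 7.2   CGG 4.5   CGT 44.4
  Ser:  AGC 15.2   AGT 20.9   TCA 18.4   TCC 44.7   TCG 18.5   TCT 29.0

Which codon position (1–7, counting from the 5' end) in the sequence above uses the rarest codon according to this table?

Codon 1 GCA (Ala): 37.1 per 1000.
Codon 2 TGT (Cys): 7.6 per 1000.
Codon 3 GCC (Ala): 21.4 per 1000.
Codon 4 AAA (Lys): 13.1 per 1000.
Codon 5 CGG (Arg): 4.5 per 1000.
Codon 6 TCA (Ser): 18.4 per 1000.
Codon 7 ATT (Ile): 10.1 per 1000.
Lowest frequency is 4.5 at codon 5.

5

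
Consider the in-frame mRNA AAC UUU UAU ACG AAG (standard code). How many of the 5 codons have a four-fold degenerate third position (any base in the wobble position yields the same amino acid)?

1

Codon 1 AAC (Asn): third position 2-fold.
Codon 2 UUU (Phe): third position 2-fold.
Codon 3 UAU (Tyr): third position 2-fold.
Codon 4 ACG (Thr): third position 4-fold.
Codon 5 AAG (Lys): third position 2-fold.
Four-fold degenerate third positions: 1.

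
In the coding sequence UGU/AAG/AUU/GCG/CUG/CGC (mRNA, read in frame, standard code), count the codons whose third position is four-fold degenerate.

Codon 1 UGU (Cys): third position 2-fold.
Codon 2 AAG (Lys): third position 2-fold.
Codon 3 AUU (Ile): third position 3-fold.
Codon 4 GCG (Ala): third position 4-fold.
Codon 5 CUG (Leu): third position 4-fold.
Codon 6 CGC (Arg): third position 4-fold.
Four-fold degenerate third positions: 3.

3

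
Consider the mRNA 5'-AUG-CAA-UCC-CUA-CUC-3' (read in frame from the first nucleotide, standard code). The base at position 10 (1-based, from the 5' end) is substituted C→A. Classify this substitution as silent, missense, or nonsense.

Position 10 falls in codon 4: CUA → Leu.
After the substitution the codon is AUA → Ile.
Leu ≠ Ile, so this is a missense mutation.

missense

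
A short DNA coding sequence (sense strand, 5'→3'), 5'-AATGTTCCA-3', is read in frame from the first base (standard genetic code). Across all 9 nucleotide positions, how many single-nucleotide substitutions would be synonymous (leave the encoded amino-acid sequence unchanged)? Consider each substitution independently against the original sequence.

7

Codon 1 (AAT, Asn): 1 synonymous substitution.
Codon 2 (GTT, Val): 3 synonymous substitutions.
Codon 3 (CCA, Pro): 3 synonymous substitutions.
Total: 1 + 3 + 3 = 7.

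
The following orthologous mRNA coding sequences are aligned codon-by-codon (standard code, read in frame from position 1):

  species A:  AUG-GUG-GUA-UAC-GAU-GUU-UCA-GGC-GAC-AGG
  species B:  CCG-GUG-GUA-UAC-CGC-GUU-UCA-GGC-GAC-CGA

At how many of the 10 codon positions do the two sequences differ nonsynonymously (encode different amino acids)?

2

Codon 1: AUG Met / CCG Pro — nonsynonymous.
Codon 2: GUG Val / GUG Val — identical.
Codon 3: GUA Val / GUA Val — identical.
Codon 4: UAC Tyr / UAC Tyr — identical.
Codon 5: GAU Asp / CGC Arg — nonsynonymous.
Codon 6: GUU Val / GUU Val — identical.
Codon 7: UCA Ser / UCA Ser — identical.
Codon 8: GGC Gly / GGC Gly — identical.
Codon 9: GAC Asp / GAC Asp — identical.
Codon 10: AGG Arg / CGA Arg — synonymous.
Nonsynonymous differences: 2.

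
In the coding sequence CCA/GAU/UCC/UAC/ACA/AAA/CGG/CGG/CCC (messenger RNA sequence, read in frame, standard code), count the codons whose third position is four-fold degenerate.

6

Codon 1 CCA (Pro): third position 4-fold.
Codon 2 GAU (Asp): third position 2-fold.
Codon 3 UCC (Ser): third position 4-fold.
Codon 4 UAC (Tyr): third position 2-fold.
Codon 5 ACA (Thr): third position 4-fold.
Codon 6 AAA (Lys): third position 2-fold.
Codon 7 CGG (Arg): third position 4-fold.
Codon 8 CGG (Arg): third position 4-fold.
Codon 9 CCC (Pro): third position 4-fold.
Four-fold degenerate third positions: 6.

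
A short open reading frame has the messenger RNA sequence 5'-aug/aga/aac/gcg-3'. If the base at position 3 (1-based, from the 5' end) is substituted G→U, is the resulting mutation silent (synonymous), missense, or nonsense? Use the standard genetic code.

Position 3 falls in codon 1: AUG → Met.
After the substitution the codon is AUU → Ile.
Met ≠ Ile, so this is a missense mutation.

missense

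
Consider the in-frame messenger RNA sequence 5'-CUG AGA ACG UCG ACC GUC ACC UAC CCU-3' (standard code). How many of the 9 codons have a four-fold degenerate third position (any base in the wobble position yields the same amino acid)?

Codon 1 CUG (Leu): third position 4-fold.
Codon 2 AGA (Arg): third position 2-fold.
Codon 3 ACG (Thr): third position 4-fold.
Codon 4 UCG (Ser): third position 4-fold.
Codon 5 ACC (Thr): third position 4-fold.
Codon 6 GUC (Val): third position 4-fold.
Codon 7 ACC (Thr): third position 4-fold.
Codon 8 UAC (Tyr): third position 2-fold.
Codon 9 CCU (Pro): third position 4-fold.
Four-fold degenerate third positions: 7.

7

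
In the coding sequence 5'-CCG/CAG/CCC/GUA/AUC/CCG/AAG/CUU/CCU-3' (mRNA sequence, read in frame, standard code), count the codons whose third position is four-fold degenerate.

Codon 1 CCG (Pro): third position 4-fold.
Codon 2 CAG (Gln): third position 2-fold.
Codon 3 CCC (Pro): third position 4-fold.
Codon 4 GUA (Val): third position 4-fold.
Codon 5 AUC (Ile): third position 3-fold.
Codon 6 CCG (Pro): third position 4-fold.
Codon 7 AAG (Lys): third position 2-fold.
Codon 8 CUU (Leu): third position 4-fold.
Codon 9 CCU (Pro): third position 4-fold.
Four-fold degenerate third positions: 6.

6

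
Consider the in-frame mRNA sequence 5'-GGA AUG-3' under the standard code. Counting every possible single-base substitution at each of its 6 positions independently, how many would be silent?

3

Codon 1 (GGA, Gly): 3 synonymous substitutions.
Codon 2 (AUG, Met): 0 synonymous substitutions.
Total: 3 + 0 = 3.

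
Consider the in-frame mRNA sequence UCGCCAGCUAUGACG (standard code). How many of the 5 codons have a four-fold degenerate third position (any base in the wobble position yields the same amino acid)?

4

Codon 1 UCG (Ser): third position 4-fold.
Codon 2 CCA (Pro): third position 4-fold.
Codon 3 GCU (Ala): third position 4-fold.
Codon 4 AUG (Met): third position 1-fold.
Codon 5 ACG (Thr): third position 4-fold.
Four-fold degenerate third positions: 4.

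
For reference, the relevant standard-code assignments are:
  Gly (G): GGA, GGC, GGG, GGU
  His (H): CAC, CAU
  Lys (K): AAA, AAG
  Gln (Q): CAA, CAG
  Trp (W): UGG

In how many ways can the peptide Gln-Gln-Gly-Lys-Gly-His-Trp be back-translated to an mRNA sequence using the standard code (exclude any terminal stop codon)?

256

Gln: 2 codons.
Gln: 2 codons.
Gly: 4 codons.
Lys: 2 codons.
Gly: 4 codons.
His: 2 codons.
Trp: 1 codon.
2 × 2 × 4 × 2 × 4 × 2 × 1 = 256.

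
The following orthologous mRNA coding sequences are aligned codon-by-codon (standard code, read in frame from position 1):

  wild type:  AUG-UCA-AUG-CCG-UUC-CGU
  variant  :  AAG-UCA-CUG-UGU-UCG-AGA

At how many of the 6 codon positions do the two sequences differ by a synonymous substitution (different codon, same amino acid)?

1

Codon 1: AUG Met / AAG Lys — nonsynonymous.
Codon 2: UCA Ser / UCA Ser — identical.
Codon 3: AUG Met / CUG Leu — nonsynonymous.
Codon 4: CCG Pro / UGU Cys — nonsynonymous.
Codon 5: UUC Phe / UCG Ser — nonsynonymous.
Codon 6: CGU Arg / AGA Arg — synonymous.
Synonymous differences: 1.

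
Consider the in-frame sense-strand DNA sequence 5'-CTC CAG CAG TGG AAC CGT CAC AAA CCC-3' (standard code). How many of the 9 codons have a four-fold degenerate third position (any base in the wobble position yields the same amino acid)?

3

Codon 1 CTC (Leu): third position 4-fold.
Codon 2 CAG (Gln): third position 2-fold.
Codon 3 CAG (Gln): third position 2-fold.
Codon 4 TGG (Trp): third position 1-fold.
Codon 5 AAC (Asn): third position 2-fold.
Codon 6 CGT (Arg): third position 4-fold.
Codon 7 CAC (His): third position 2-fold.
Codon 8 AAA (Lys): third position 2-fold.
Codon 9 CCC (Pro): third position 4-fold.
Four-fold degenerate third positions: 3.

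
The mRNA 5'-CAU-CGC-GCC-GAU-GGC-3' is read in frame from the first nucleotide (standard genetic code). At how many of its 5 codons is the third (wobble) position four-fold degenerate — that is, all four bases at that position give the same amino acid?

3

Codon 1 CAU (His): third position 2-fold.
Codon 2 CGC (Arg): third position 4-fold.
Codon 3 GCC (Ala): third position 4-fold.
Codon 4 GAU (Asp): third position 2-fold.
Codon 5 GGC (Gly): third position 4-fold.
Four-fold degenerate third positions: 3.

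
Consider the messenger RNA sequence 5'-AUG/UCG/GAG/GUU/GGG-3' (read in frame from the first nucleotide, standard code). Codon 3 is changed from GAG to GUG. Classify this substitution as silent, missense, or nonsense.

missense

Position 8 falls in codon 3: GAG → Glu.
After the substitution the codon is GUG → Val.
Glu ≠ Val, so this is a missense mutation.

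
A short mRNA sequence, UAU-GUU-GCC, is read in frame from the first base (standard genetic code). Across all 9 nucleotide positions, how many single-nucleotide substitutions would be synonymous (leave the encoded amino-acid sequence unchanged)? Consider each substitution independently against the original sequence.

Codon 1 (UAU, Tyr): 1 synonymous substitution.
Codon 2 (GUU, Val): 3 synonymous substitutions.
Codon 3 (GCC, Ala): 3 synonymous substitutions.
Total: 1 + 3 + 3 = 7.

7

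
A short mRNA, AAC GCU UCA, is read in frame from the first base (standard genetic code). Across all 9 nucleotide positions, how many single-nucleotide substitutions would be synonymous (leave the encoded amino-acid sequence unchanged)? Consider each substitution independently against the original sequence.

7

Codon 1 (AAC, Asn): 1 synonymous substitution.
Codon 2 (GCU, Ala): 3 synonymous substitutions.
Codon 3 (UCA, Ser): 3 synonymous substitutions.
Total: 1 + 3 + 3 = 7.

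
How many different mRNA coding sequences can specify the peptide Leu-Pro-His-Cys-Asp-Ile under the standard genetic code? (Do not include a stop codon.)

Leu: 6 codons.
Pro: 4 codons.
His: 2 codons.
Cys: 2 codons.
Asp: 2 codons.
Ile: 3 codons.
6 × 4 × 2 × 2 × 2 × 3 = 576.

576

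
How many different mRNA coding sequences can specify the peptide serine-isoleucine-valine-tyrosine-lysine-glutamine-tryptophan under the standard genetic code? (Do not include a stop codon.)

Ser: 6 codons.
Ile: 3 codons.
Val: 4 codons.
Tyr: 2 codons.
Lys: 2 codons.
Gln: 2 codons.
Trp: 1 codon.
6 × 3 × 4 × 2 × 2 × 2 × 1 = 576.

576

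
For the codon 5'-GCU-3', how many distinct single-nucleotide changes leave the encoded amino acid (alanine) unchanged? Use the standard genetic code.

Position 1: none → 0 synonymous.
Position 2: none → 0 synonymous.
Position 3: GCC, GCA, GCG → 3 synonymous.
Total: 0 + 0 + 3 = 3.

3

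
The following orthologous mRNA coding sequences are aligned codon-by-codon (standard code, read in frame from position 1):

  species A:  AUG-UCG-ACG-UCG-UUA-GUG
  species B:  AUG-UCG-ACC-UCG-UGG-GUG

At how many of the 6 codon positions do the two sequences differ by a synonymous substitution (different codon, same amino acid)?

Codon 1: AUG Met / AUG Met — identical.
Codon 2: UCG Ser / UCG Ser — identical.
Codon 3: ACG Thr / ACC Thr — synonymous.
Codon 4: UCG Ser / UCG Ser — identical.
Codon 5: UUA Leu / UGG Trp — nonsynonymous.
Codon 6: GUG Val / GUG Val — identical.
Synonymous differences: 1.

1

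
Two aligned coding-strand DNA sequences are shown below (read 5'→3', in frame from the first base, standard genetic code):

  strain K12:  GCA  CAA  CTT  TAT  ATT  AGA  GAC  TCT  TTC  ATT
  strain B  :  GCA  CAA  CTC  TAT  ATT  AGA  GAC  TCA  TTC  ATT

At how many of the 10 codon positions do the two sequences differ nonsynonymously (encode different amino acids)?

Codon 1: GCA Ala / GCA Ala — identical.
Codon 2: CAA Gln / CAA Gln — identical.
Codon 3: CTT Leu / CTC Leu — synonymous.
Codon 4: TAT Tyr / TAT Tyr — identical.
Codon 5: ATT Ile / ATT Ile — identical.
Codon 6: AGA Arg / AGA Arg — identical.
Codon 7: GAC Asp / GAC Asp — identical.
Codon 8: TCT Ser / TCA Ser — synonymous.
Codon 9: TTC Phe / TTC Phe — identical.
Codon 10: ATT Ile / ATT Ile — identical.
Nonsynonymous differences: 0.

0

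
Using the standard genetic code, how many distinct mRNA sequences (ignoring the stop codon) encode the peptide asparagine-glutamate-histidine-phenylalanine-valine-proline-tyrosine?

512

Asn: 2 codons.
Glu: 2 codons.
His: 2 codons.
Phe: 2 codons.
Val: 4 codons.
Pro: 4 codons.
Tyr: 2 codons.
2 × 2 × 2 × 2 × 4 × 4 × 2 = 512.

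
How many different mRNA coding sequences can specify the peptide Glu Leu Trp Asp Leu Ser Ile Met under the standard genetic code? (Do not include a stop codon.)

Glu: 2 codons.
Leu: 6 codons.
Trp: 1 codon.
Asp: 2 codons.
Leu: 6 codons.
Ser: 6 codons.
Ile: 3 codons.
Met: 1 codon.
2 × 6 × 1 × 2 × 6 × 6 × 3 × 1 = 2592.

2592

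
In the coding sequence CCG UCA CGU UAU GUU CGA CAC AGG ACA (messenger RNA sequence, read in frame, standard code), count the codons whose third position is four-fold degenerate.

6

Codon 1 CCG (Pro): third position 4-fold.
Codon 2 UCA (Ser): third position 4-fold.
Codon 3 CGU (Arg): third position 4-fold.
Codon 4 UAU (Tyr): third position 2-fold.
Codon 5 GUU (Val): third position 4-fold.
Codon 6 CGA (Arg): third position 4-fold.
Codon 7 CAC (His): third position 2-fold.
Codon 8 AGG (Arg): third position 2-fold.
Codon 9 ACA (Thr): third position 4-fold.
Four-fold degenerate third positions: 6.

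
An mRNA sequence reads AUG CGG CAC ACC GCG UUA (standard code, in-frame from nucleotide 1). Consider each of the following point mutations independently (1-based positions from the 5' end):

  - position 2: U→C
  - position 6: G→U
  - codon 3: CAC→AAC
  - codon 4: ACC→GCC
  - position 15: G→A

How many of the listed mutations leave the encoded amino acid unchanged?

Codon 1: AUG (Met) → ACG (Thr) — missense.
Codon 2: CGG (Arg) → CGU (Arg) — synonymous.
Codon 3: CAC (His) → AAC (Asn) — missense.
Codon 4: ACC (Thr) → GCC (Ala) — missense.
Codon 5: GCG (Ala) → GCA (Ala) — synonymous.
Synonymous: 2 of 5.

2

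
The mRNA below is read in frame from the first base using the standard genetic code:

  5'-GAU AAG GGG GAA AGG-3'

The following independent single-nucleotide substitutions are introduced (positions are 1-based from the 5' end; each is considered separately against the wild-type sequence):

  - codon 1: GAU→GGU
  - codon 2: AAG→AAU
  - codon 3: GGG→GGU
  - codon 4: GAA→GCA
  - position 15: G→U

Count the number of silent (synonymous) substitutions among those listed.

Codon 1: GAU (Asp) → GGU (Gly) — missense.
Codon 2: AAG (Lys) → AAU (Asn) — missense.
Codon 3: GGG (Gly) → GGU (Gly) — synonymous.
Codon 4: GAA (Glu) → GCA (Ala) — missense.
Codon 5: AGG (Arg) → AGU (Ser) — missense.
Synonymous: 1 of 5.

1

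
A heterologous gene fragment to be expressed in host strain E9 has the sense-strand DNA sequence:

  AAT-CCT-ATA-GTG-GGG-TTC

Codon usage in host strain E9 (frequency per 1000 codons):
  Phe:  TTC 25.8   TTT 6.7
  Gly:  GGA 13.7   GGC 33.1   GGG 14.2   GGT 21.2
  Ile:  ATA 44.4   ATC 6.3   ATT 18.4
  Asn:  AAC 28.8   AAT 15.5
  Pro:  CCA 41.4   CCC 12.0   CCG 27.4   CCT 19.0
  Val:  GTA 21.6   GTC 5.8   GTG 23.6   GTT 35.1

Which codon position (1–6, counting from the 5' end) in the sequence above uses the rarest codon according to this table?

5

Codon 1 AAT (Asn): 15.5 per 1000.
Codon 2 CCT (Pro): 19.0 per 1000.
Codon 3 ATA (Ile): 44.4 per 1000.
Codon 4 GTG (Val): 23.6 per 1000.
Codon 5 GGG (Gly): 14.2 per 1000.
Codon 6 TTC (Phe): 25.8 per 1000.
Lowest frequency is 14.2 at codon 5.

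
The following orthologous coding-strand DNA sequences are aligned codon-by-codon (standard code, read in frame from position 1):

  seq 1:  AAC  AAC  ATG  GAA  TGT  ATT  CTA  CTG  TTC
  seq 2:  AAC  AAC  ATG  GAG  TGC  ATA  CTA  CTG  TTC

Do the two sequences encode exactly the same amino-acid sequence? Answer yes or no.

Codon 1: AAC Asn / AAC Asn — identical.
Codon 2: AAC Asn / AAC Asn — identical.
Codon 3: ATG Met / ATG Met — identical.
Codon 4: GAA Glu / GAG Glu — synonymous.
Codon 5: TGT Cys / TGC Cys — synonymous.
Codon 6: ATT Ile / ATA Ile — synonymous.
Codon 7: CTA Leu / CTA Leu — identical.
Codon 8: CTG Leu / CTG Leu — identical.
Codon 9: TTC Phe / TTC Phe — identical.
Nonsynonymous differences: 0 → same protein.

yes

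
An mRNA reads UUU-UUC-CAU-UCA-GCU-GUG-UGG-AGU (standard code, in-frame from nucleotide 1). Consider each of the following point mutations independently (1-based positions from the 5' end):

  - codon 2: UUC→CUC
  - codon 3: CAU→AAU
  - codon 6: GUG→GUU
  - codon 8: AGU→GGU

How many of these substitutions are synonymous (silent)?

1

Codon 2: UUC (Phe) → CUC (Leu) — missense.
Codon 3: CAU (His) → AAU (Asn) — missense.
Codon 6: GUG (Val) → GUU (Val) — synonymous.
Codon 8: AGU (Ser) → GGU (Gly) — missense.
Synonymous: 1 of 4.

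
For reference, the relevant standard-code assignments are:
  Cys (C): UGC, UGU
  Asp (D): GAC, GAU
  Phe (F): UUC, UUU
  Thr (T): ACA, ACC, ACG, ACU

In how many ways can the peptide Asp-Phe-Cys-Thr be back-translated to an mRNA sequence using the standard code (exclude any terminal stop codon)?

32

Asp: 2 codons.
Phe: 2 codons.
Cys: 2 codons.
Thr: 4 codons.
2 × 2 × 2 × 4 = 32.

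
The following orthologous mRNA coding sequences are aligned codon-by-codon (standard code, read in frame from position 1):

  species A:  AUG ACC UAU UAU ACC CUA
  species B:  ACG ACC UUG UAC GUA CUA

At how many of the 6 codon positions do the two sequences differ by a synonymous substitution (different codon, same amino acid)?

Codon 1: AUG Met / ACG Thr — nonsynonymous.
Codon 2: ACC Thr / ACC Thr — identical.
Codon 3: UAU Tyr / UUG Leu — nonsynonymous.
Codon 4: UAU Tyr / UAC Tyr — synonymous.
Codon 5: ACC Thr / GUA Val — nonsynonymous.
Codon 6: CUA Leu / CUA Leu — identical.
Synonymous differences: 1.

1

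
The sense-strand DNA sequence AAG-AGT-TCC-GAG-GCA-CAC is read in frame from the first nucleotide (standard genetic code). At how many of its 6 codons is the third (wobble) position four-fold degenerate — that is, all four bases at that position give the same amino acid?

Codon 1 AAG (Lys): third position 2-fold.
Codon 2 AGT (Ser): third position 2-fold.
Codon 3 TCC (Ser): third position 4-fold.
Codon 4 GAG (Glu): third position 2-fold.
Codon 5 GCA (Ala): third position 4-fold.
Codon 6 CAC (His): third position 2-fold.
Four-fold degenerate third positions: 2.

2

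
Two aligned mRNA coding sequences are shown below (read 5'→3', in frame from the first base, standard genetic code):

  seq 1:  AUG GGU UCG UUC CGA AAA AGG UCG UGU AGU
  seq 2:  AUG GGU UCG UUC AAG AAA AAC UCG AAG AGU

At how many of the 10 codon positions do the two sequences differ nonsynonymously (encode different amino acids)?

Codon 1: AUG Met / AUG Met — identical.
Codon 2: GGU Gly / GGU Gly — identical.
Codon 3: UCG Ser / UCG Ser — identical.
Codon 4: UUC Phe / UUC Phe — identical.
Codon 5: CGA Arg / AAG Lys — nonsynonymous.
Codon 6: AAA Lys / AAA Lys — identical.
Codon 7: AGG Arg / AAC Asn — nonsynonymous.
Codon 8: UCG Ser / UCG Ser — identical.
Codon 9: UGU Cys / AAG Lys — nonsynonymous.
Codon 10: AGU Ser / AGU Ser — identical.
Nonsynonymous differences: 3.

3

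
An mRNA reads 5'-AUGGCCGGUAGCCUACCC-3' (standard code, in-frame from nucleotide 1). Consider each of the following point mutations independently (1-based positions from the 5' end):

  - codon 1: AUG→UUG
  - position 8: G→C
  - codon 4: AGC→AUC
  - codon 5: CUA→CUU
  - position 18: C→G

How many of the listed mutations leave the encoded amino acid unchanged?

Codon 1: AUG (Met) → UUG (Leu) — missense.
Codon 3: GGU (Gly) → GCU (Ala) — missense.
Codon 4: AGC (Ser) → AUC (Ile) — missense.
Codon 5: CUA (Leu) → CUU (Leu) — synonymous.
Codon 6: CCC (Pro) → CCG (Pro) — synonymous.
Synonymous: 2 of 5.

2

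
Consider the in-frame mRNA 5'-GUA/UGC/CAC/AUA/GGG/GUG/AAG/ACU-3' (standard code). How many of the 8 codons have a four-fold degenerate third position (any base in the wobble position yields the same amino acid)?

Codon 1 GUA (Val): third position 4-fold.
Codon 2 UGC (Cys): third position 2-fold.
Codon 3 CAC (His): third position 2-fold.
Codon 4 AUA (Ile): third position 3-fold.
Codon 5 GGG (Gly): third position 4-fold.
Codon 6 GUG (Val): third position 4-fold.
Codon 7 AAG (Lys): third position 2-fold.
Codon 8 ACU (Thr): third position 4-fold.
Four-fold degenerate third positions: 4.

4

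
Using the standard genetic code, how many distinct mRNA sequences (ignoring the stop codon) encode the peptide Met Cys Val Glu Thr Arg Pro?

Met: 1 codon.
Cys: 2 codons.
Val: 4 codons.
Glu: 2 codons.
Thr: 4 codons.
Arg: 6 codons.
Pro: 4 codons.
1 × 2 × 4 × 2 × 4 × 6 × 4 = 1536.

1536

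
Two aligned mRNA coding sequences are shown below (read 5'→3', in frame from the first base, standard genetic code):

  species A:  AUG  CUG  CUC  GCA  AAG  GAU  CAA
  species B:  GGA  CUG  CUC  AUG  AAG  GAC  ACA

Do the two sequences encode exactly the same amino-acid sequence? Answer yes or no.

Codon 1: AUG Met / GGA Gly — nonsynonymous.
Codon 2: CUG Leu / CUG Leu — identical.
Codon 3: CUC Leu / CUC Leu — identical.
Codon 4: GCA Ala / AUG Met — nonsynonymous.
Codon 5: AAG Lys / AAG Lys — identical.
Codon 6: GAU Asp / GAC Asp — synonymous.
Codon 7: CAA Gln / ACA Thr — nonsynonymous.
Nonsynonymous differences: 3 → different protein.

no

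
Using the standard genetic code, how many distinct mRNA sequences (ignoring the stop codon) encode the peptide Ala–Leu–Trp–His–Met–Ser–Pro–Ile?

Ala: 4 codons.
Leu: 6 codons.
Trp: 1 codon.
His: 2 codons.
Met: 1 codon.
Ser: 6 codons.
Pro: 4 codons.
Ile: 3 codons.
4 × 6 × 1 × 2 × 1 × 6 × 4 × 3 = 3456.

3456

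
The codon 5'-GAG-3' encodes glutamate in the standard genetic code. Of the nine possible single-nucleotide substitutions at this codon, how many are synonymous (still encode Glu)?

Position 1: none → 0 synonymous.
Position 2: none → 0 synonymous.
Position 3: GAA → 1 synonymous.
Total: 0 + 0 + 1 = 1.

1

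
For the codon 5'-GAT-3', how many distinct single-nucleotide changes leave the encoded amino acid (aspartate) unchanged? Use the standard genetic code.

Position 1: none → 0 synonymous.
Position 2: none → 0 synonymous.
Position 3: GAC → 1 synonymous.
Total: 0 + 0 + 1 = 1.

1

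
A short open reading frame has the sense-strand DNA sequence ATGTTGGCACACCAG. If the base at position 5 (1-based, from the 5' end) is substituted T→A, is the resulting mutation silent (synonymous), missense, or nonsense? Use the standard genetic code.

Position 5 falls in codon 2: TTG → Leu.
After the substitution the codon is TAG → Stop.
The new codon is a stop codon, so this is a nonsense mutation.

nonsense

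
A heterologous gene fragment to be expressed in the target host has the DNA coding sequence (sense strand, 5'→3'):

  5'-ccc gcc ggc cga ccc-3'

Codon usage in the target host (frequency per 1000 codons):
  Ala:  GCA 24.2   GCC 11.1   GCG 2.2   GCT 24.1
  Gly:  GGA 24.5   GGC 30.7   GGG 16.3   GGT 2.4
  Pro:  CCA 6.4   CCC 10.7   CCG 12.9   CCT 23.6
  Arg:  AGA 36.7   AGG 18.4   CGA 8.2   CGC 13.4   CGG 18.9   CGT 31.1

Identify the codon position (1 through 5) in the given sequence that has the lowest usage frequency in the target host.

4

Codon 1 CCC (Pro): 10.7 per 1000.
Codon 2 GCC (Ala): 11.1 per 1000.
Codon 3 GGC (Gly): 30.7 per 1000.
Codon 4 CGA (Arg): 8.2 per 1000.
Codon 5 CCC (Pro): 10.7 per 1000.
Lowest frequency is 8.2 at codon 4.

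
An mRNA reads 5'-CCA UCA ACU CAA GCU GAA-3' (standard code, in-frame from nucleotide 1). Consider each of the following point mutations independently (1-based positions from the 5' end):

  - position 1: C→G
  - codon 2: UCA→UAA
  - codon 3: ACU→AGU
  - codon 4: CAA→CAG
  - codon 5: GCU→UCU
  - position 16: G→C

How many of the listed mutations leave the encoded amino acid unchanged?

1

Codon 1: CCA (Pro) → GCA (Ala) — missense.
Codon 2: UCA (Ser) → UAA (Stop) — nonsense.
Codon 3: ACU (Thr) → AGU (Ser) — missense.
Codon 4: CAA (Gln) → CAG (Gln) — synonymous.
Codon 5: GCU (Ala) → UCU (Ser) — missense.
Codon 6: GAA (Glu) → CAA (Gln) — missense.
Synonymous: 1 of 6.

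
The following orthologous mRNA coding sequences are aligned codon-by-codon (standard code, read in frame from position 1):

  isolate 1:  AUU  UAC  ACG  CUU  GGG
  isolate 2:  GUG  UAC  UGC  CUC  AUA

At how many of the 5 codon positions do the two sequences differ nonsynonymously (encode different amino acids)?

Codon 1: AUU Ile / GUG Val — nonsynonymous.
Codon 2: UAC Tyr / UAC Tyr — identical.
Codon 3: ACG Thr / UGC Cys — nonsynonymous.
Codon 4: CUU Leu / CUC Leu — synonymous.
Codon 5: GGG Gly / AUA Ile — nonsynonymous.
Nonsynonymous differences: 3.

3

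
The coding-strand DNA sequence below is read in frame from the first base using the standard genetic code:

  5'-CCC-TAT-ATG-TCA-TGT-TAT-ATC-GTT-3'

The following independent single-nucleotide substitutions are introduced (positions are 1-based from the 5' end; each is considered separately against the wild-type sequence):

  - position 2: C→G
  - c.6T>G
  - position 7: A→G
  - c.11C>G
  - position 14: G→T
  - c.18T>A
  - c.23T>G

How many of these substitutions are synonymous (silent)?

0

Codon 1: CCC (Pro) → CGC (Arg) — missense.
Codon 2: TAT (Tyr) → TAG (Stop) — nonsense.
Codon 3: ATG (Met) → GTG (Val) — missense.
Codon 4: TCA (Ser) → TGA (Stop) — nonsense.
Codon 5: TGT (Cys) → TTT (Phe) — missense.
Codon 6: TAT (Tyr) → TAA (Stop) — nonsense.
Codon 8: GTT (Val) → GGT (Gly) — missense.
Synonymous: 0 of 7.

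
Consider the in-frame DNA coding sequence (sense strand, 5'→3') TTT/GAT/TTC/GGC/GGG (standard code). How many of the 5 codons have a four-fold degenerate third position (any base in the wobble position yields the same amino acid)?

2

Codon 1 TTT (Phe): third position 2-fold.
Codon 2 GAT (Asp): third position 2-fold.
Codon 3 TTC (Phe): third position 2-fold.
Codon 4 GGC (Gly): third position 4-fold.
Codon 5 GGG (Gly): third position 4-fold.
Four-fold degenerate third positions: 2.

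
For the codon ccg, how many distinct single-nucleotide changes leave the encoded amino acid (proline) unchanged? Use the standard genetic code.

3

Position 1: none → 0 synonymous.
Position 2: none → 0 synonymous.
Position 3: CCT, CCC, CCA → 3 synonymous.
Total: 0 + 0 + 3 = 3.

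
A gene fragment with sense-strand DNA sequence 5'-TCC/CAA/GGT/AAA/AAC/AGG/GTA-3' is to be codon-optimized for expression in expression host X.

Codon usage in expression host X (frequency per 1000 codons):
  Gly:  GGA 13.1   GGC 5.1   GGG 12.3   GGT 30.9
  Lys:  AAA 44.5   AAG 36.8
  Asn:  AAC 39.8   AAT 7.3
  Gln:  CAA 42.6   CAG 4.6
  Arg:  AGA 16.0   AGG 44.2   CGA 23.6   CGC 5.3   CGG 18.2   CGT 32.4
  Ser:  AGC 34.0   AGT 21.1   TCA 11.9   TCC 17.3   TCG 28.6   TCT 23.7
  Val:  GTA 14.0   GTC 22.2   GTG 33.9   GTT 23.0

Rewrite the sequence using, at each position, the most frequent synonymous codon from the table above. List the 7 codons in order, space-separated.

Codon 1 (Ser): best is AGC at 34.0.
Codon 2 (Gln): best is CAA at 42.6.
Codon 3 (Gly): best is GGT at 30.9.
Codon 4 (Lys): best is AAA at 44.5.
Codon 5 (Asn): best is AAC at 39.8.
Codon 6 (Arg): best is AGG at 44.2.
Codon 7 (Val): best is GTG at 33.9.

AGC CAA GGT AAA AAC AGG GTG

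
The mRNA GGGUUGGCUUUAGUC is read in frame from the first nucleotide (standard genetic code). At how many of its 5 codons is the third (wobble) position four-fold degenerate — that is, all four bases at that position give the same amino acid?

3

Codon 1 GGG (Gly): third position 4-fold.
Codon 2 UUG (Leu): third position 2-fold.
Codon 3 GCU (Ala): third position 4-fold.
Codon 4 UUA (Leu): third position 2-fold.
Codon 5 GUC (Val): third position 4-fold.
Four-fold degenerate third positions: 3.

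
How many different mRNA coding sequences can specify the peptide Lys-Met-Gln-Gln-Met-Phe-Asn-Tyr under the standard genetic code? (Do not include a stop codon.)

Lys: 2 codons.
Met: 1 codon.
Gln: 2 codons.
Gln: 2 codons.
Met: 1 codon.
Phe: 2 codons.
Asn: 2 codons.
Tyr: 2 codons.
2 × 1 × 2 × 2 × 1 × 2 × 2 × 2 = 64.

64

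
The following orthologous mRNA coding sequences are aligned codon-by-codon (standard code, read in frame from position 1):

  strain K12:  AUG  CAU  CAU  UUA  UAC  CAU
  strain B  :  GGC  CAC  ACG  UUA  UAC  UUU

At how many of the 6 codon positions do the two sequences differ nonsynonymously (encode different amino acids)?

Codon 1: AUG Met / GGC Gly — nonsynonymous.
Codon 2: CAU His / CAC His — synonymous.
Codon 3: CAU His / ACG Thr — nonsynonymous.
Codon 4: UUA Leu / UUA Leu — identical.
Codon 5: UAC Tyr / UAC Tyr — identical.
Codon 6: CAU His / UUU Phe — nonsynonymous.
Nonsynonymous differences: 3.

3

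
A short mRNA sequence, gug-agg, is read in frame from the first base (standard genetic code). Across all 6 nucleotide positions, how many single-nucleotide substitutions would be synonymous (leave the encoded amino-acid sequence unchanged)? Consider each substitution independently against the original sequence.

Codon 1 (GUG, Val): 3 synonymous substitutions.
Codon 2 (AGG, Arg): 2 synonymous substitutions.
Total: 3 + 2 = 5.

5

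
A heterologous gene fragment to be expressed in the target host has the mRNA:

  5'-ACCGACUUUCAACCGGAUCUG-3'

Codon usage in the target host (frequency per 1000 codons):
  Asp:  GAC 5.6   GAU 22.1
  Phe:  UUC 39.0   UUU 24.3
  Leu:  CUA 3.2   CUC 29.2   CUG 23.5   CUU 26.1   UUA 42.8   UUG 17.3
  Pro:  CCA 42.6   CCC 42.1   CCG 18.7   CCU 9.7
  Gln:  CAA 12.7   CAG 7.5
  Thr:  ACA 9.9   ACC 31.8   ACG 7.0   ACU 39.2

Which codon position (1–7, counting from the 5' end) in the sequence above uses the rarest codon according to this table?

Codon 1 ACC (Thr): 31.8 per 1000.
Codon 2 GAC (Asp): 5.6 per 1000.
Codon 3 UUU (Phe): 24.3 per 1000.
Codon 4 CAA (Gln): 12.7 per 1000.
Codon 5 CCG (Pro): 18.7 per 1000.
Codon 6 GAU (Asp): 22.1 per 1000.
Codon 7 CUG (Leu): 23.5 per 1000.
Lowest frequency is 5.6 at codon 2.

2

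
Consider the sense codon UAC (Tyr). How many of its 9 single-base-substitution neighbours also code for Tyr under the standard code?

Position 1: none → 0 synonymous.
Position 2: none → 0 synonymous.
Position 3: UAU → 1 synonymous.
Total: 0 + 0 + 1 = 1.

1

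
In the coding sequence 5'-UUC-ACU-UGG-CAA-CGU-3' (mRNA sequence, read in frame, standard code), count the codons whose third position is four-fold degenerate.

2

Codon 1 UUC (Phe): third position 2-fold.
Codon 2 ACU (Thr): third position 4-fold.
Codon 3 UGG (Trp): third position 1-fold.
Codon 4 CAA (Gln): third position 2-fold.
Codon 5 CGU (Arg): third position 4-fold.
Four-fold degenerate third positions: 2.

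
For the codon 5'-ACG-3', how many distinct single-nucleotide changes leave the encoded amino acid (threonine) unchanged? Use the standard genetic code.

Position 1: none → 0 synonymous.
Position 2: none → 0 synonymous.
Position 3: ACT, ACC, ACA → 3 synonymous.
Total: 0 + 0 + 3 = 3.

3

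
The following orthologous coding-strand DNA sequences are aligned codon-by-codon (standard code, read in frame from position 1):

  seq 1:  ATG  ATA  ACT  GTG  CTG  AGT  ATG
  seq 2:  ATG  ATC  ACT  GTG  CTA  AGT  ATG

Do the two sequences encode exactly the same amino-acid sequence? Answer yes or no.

yes

Codon 1: ATG Met / ATG Met — identical.
Codon 2: ATA Ile / ATC Ile — synonymous.
Codon 3: ACT Thr / ACT Thr — identical.
Codon 4: GTG Val / GTG Val — identical.
Codon 5: CTG Leu / CTA Leu — synonymous.
Codon 6: AGT Ser / AGT Ser — identical.
Codon 7: ATG Met / ATG Met — identical.
Nonsynonymous differences: 0 → same protein.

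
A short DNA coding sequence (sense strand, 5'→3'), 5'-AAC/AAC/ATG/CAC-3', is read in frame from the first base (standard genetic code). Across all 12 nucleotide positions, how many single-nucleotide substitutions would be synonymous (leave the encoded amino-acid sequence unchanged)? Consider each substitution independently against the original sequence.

Codon 1 (AAC, Asn): 1 synonymous substitution.
Codon 2 (AAC, Asn): 1 synonymous substitution.
Codon 3 (ATG, Met): 0 synonymous substitutions.
Codon 4 (CAC, His): 1 synonymous substitution.
Total: 1 + 1 + 0 + 1 = 3.

3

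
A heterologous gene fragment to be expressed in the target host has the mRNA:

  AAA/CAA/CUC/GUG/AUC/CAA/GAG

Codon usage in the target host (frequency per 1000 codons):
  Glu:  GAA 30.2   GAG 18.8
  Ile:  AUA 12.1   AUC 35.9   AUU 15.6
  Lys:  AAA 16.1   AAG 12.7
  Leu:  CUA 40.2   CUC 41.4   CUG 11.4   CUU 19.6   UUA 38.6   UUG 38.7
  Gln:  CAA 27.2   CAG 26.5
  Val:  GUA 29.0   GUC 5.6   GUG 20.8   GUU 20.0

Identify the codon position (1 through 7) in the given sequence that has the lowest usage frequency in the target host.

Codon 1 AAA (Lys): 16.1 per 1000.
Codon 2 CAA (Gln): 27.2 per 1000.
Codon 3 CUC (Leu): 41.4 per 1000.
Codon 4 GUG (Val): 20.8 per 1000.
Codon 5 AUC (Ile): 35.9 per 1000.
Codon 6 CAA (Gln): 27.2 per 1000.
Codon 7 GAG (Glu): 18.8 per 1000.
Lowest frequency is 16.1 at codon 1.

1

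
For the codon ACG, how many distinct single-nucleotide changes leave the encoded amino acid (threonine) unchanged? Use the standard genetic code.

Position 1: none → 0 synonymous.
Position 2: none → 0 synonymous.
Position 3: ACU, ACC, ACA → 3 synonymous.
Total: 0 + 0 + 3 = 3.

3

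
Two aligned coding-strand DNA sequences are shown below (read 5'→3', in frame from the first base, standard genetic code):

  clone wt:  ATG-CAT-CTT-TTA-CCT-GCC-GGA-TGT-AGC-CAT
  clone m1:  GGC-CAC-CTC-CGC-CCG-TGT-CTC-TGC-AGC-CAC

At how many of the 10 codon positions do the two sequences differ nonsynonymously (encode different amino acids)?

4

Codon 1: ATG Met / GGC Gly — nonsynonymous.
Codon 2: CAT His / CAC His — synonymous.
Codon 3: CTT Leu / CTC Leu — synonymous.
Codon 4: TTA Leu / CGC Arg — nonsynonymous.
Codon 5: CCT Pro / CCG Pro — synonymous.
Codon 6: GCC Ala / TGT Cys — nonsynonymous.
Codon 7: GGA Gly / CTC Leu — nonsynonymous.
Codon 8: TGT Cys / TGC Cys — synonymous.
Codon 9: AGC Ser / AGC Ser — identical.
Codon 10: CAT His / CAC His — synonymous.
Nonsynonymous differences: 4.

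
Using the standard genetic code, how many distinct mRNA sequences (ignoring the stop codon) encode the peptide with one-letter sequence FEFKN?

32

Phe: 2 codons.
Glu: 2 codons.
Phe: 2 codons.
Lys: 2 codons.
Asn: 2 codons.
2 × 2 × 2 × 2 × 2 = 32.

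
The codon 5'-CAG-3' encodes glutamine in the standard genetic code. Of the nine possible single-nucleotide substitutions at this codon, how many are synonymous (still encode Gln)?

1

Position 1: none → 0 synonymous.
Position 2: none → 0 synonymous.
Position 3: CAA → 1 synonymous.
Total: 0 + 0 + 1 = 1.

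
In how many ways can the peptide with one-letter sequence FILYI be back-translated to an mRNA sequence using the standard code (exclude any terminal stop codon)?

Phe: 2 codons.
Ile: 3 codons.
Leu: 6 codons.
Tyr: 2 codons.
Ile: 3 codons.
2 × 3 × 6 × 2 × 3 = 216.

216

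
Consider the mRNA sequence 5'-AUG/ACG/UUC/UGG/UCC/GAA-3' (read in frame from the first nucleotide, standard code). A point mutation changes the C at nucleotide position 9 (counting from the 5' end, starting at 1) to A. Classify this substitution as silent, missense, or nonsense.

missense

Position 9 falls in codon 3: UUC → Phe.
After the substitution the codon is UUA → Leu.
Phe ≠ Leu, so this is a missense mutation.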